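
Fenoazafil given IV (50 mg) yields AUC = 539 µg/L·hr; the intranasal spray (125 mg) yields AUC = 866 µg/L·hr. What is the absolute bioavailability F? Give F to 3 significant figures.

F = (AUC_ev / D_ev) / (AUC_iv / D_iv)
  = (866/125) / (539/50)
  = 6.928 / 10.78 = 0.6427

F = 0.643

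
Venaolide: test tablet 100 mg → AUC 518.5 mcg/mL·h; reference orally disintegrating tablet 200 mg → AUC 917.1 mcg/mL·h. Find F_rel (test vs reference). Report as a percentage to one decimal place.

F_rel = (AUC_test/D_test) / (AUC_ref/D_ref)
      = (518.5/100) / (917.1/200)
      = 5.185 / 4.5855 = 1.1307 = 113.07%

F_rel = 113.1%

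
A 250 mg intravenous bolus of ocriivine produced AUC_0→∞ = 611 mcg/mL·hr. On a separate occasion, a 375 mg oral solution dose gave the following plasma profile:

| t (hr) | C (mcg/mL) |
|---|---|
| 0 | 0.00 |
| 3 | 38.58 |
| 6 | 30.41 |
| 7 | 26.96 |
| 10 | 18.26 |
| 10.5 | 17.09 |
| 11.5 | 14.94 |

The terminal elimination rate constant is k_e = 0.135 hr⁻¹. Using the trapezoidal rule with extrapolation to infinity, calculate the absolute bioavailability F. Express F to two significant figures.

F = 0.43

Trapezoidal AUC_0→11.5 (oral solution):
  [0→3]: (0.00+38.58)/2 × 3 = 57.87
  [3→6]: (38.58+30.41)/2 × 3 = 103.485
  [6→7]: (30.41+26.96)/2 × 1 = 28.685
  [7→10]: (26.96+18.26)/2 × 3 = 67.83
  [10→10.5]: (18.26+17.09)/2 × 0.5 = 8.8375
  [10.5→11.5]: (17.09+14.94)/2 × 1 = 16.015
  Sum = 282.7225 mcg/mL·hr
Tail: C_last/k_e = 14.94/0.135 = 110.667
AUC_0→∞ (oral solution) = 282.7225 + 110.667 = 393.3895 mcg/mL·hr
F = (AUC_ev/D_ev)/(AUC_iv/D_iv) = (393.3895/375)/(611/250) = 1.04904/2.444 = 0.4292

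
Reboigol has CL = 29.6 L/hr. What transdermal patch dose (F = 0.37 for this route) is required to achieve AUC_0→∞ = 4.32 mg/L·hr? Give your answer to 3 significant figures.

Dose = CL × AUC_0→∞ / F
     = 29.6 × 4.32 / 0.37 = 345.6 mg

Dose = 346 mg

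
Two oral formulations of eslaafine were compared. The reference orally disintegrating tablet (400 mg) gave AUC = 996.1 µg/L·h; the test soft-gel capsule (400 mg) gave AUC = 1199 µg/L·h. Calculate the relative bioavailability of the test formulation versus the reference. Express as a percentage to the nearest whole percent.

F_rel = (AUC_test/D_test) / (AUC_ref/D_ref)
      = (1199/400) / (996.1/400)
      = 2.9975 / 2.49025 = 1.2037 = 120.37%

F_rel = 120%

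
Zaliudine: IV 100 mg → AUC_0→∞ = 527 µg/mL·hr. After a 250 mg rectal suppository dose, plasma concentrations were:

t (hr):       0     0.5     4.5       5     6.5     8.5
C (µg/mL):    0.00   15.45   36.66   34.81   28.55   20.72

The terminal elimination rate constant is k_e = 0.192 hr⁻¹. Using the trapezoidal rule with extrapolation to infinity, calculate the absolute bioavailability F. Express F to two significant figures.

Trapezoidal AUC_0→8.5 (rectal suppository):
  [0→0.5]: (0.00+15.45)/2 × 0.5 = 3.8625
  [0.5→4.5]: (15.45+36.66)/2 × 4 = 104.22
  [4.5→5]: (36.66+34.81)/2 × 0.5 = 17.8675
  [5→6.5]: (34.81+28.55)/2 × 1.5 = 47.52
  [6.5→8.5]: (28.55+20.72)/2 × 2 = 49.27
  Sum = 222.74 µg/mL·hr
Tail: C_last/k_e = 20.72/0.192 = 107.917
AUC_0→∞ (rectal suppository) = 222.74 + 107.917 = 330.657 µg/mL·hr
F = (AUC_ev/D_ev)/(AUC_iv/D_iv) = (330.657/250)/(527/100) = 1.322628/5.27 = 0.2510

F = 0.25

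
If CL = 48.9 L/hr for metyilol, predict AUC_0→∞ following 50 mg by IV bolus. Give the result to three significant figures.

AUC_0→∞ = Dose_iv / CL
        = 50 / 48.9 = 1.02249 mg/L·hr

AUC = 1.02 mg/L·hr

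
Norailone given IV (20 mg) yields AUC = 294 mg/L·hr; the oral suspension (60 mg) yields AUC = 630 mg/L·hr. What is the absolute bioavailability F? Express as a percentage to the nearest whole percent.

F = (AUC_ev / D_ev) / (AUC_iv / D_iv)
  = (630/60) / (294/20)
  = 10.5 / 14.7 = 0.7143
  = 71.43%

F = 71%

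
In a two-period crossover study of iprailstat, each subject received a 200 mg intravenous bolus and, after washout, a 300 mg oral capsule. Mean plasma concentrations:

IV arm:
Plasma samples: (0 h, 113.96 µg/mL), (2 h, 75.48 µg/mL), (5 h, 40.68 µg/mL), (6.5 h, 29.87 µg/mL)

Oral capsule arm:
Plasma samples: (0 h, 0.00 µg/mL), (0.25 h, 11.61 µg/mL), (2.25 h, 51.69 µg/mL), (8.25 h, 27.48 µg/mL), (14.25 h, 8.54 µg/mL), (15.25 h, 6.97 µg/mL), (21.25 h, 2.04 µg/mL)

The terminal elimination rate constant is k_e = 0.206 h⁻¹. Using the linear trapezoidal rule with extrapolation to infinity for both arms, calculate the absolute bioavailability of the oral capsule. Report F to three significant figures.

Trapezoidal AUC_0→6.5 (IV):
  [0→2]: (113.96+75.48)/2 × 2 = 189.44
  [2→5]: (75.48+40.68)/2 × 3 = 174.24
  [5→6.5]: (40.68+29.87)/2 × 1.5 = 52.9125
  Sum = 416.5925 µg/mL·h
IV tail: 29.87/0.206 = 145.000; AUC_iv,0→∞ = 416.5925 + 145.000 = 561.5925 µg/mL·h
Trapezoidal AUC_0→21.25 (oral capsule):
  [0→0.25]: (0.00+11.61)/2 × 0.25 = 1.45125
  [0.25→2.25]: (11.61+51.69)/2 × 2 = 63.3
  [2.25→8.25]: (51.69+27.48)/2 × 6 = 237.51
  [8.25→14.25]: (27.48+8.54)/2 × 6 = 108.06
  [14.25→15.25]: (8.54+6.97)/2 × 1 = 7.755
  [15.25→21.25]: (6.97+2.04)/2 × 6 = 27.03
  Sum = 445.10625 µg/mL·h
oral capsule tail: 2.04/0.206 = 9.903; AUC_ev,0→∞ = 445.10625 + 9.903 = 455.00925 µg/mL·h
F = (AUC_ev/D_ev)/(AUC_iv/D_iv) = (455.00925/300)/(561.5925/200) = 1.5166975/2.8079625 = 0.5401

F = 0.540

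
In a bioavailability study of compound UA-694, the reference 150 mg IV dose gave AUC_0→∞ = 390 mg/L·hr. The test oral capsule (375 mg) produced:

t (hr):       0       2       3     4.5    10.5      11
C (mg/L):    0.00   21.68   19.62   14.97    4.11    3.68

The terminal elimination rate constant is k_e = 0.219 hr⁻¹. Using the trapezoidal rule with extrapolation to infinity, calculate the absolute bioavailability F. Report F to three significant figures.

Trapezoidal AUC_0→11 (oral capsule):
  [0→2]: (0.00+21.68)/2 × 2 = 21.68
  [2→3]: (21.68+19.62)/2 × 1 = 20.65
  [3→4.5]: (19.62+14.97)/2 × 1.5 = 25.9425
  [4.5→10.5]: (14.97+4.11)/2 × 6 = 57.24
  [10.5→11]: (4.11+3.68)/2 × 0.5 = 1.9475
  Sum = 127.46 mg/L·hr
Tail: C_last/k_e = 3.68/0.219 = 16.804
AUC_0→∞ (oral capsule) = 127.46 + 16.804 = 144.264 mg/L·hr
F = (AUC_ev/D_ev)/(AUC_iv/D_iv) = (144.264/375)/(390/150) = 0.384704/2.6 = 0.1480

F = 0.148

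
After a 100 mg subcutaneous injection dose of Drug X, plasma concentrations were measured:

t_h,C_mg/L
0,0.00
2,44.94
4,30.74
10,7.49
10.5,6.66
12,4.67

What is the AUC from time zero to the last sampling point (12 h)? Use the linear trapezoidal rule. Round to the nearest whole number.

Trapezoidal AUC_0→12:
  [0→2]: (0.00+44.94)/2 × 2 = 44.94
  [2→4]: (44.94+30.74)/2 × 2 = 75.68
  [4→10]: (30.74+7.49)/2 × 6 = 114.69
  [10→10.5]: (7.49+6.66)/2 × 0.5 = 3.5375
  [10.5→12]: (6.66+4.67)/2 × 1.5 = 8.4975
  Sum = 247.345 mg/L·h

AUC = 247 mg/L·h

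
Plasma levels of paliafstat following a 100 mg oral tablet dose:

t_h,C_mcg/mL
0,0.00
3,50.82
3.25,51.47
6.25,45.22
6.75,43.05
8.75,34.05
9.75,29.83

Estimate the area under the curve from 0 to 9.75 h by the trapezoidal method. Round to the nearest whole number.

Trapezoidal AUC_0→9.75:
  [0→3]: (0.00+50.82)/2 × 3 = 76.23
  [3→3.25]: (50.82+51.47)/2 × 0.25 = 12.78625
  [3.25→6.25]: (51.47+45.22)/2 × 3 = 145.035
  [6.25→6.75]: (45.22+43.05)/2 × 0.5 = 22.0675
  [6.75→8.75]: (43.05+34.05)/2 × 2 = 77.1
  [8.75→9.75]: (34.05+29.83)/2 × 1 = 31.94
  Sum = 365.15875 mcg/mL·h

AUC = 365 mcg/mL·h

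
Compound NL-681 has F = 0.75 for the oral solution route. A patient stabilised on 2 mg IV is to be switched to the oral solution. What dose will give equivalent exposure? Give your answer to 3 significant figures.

D_oral = 2.67 mg

For equal systemic exposure: F × D_ev = D_iv
D_ev = D_iv / F = 2 / 0.75 = 2.66667 mg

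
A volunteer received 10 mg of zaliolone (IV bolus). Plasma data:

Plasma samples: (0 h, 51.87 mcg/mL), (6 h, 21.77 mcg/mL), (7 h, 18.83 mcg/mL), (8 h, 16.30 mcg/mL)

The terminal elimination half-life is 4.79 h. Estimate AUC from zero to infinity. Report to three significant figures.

Trapezoidal AUC_0→8:
  [0→6]: (51.87+21.77)/2 × 6 = 220.92
  [6→7]: (21.77+18.83)/2 × 1 = 20.3
  [7→8]: (18.83+16.30)/2 × 1 = 17.565
  Sum = 258.785 mcg/mL·h
k_e = ln2 / t½ = 0.693147 / 4.79 = 0.1447 h^-1
Extrapolated tail: C_last / k_e = 16.30 / 0.1447 = 112.647
AUC_0→∞ = 258.785 + 112.647 = 371.432 mcg/mL·h

AUC = 371 mcg/mL·h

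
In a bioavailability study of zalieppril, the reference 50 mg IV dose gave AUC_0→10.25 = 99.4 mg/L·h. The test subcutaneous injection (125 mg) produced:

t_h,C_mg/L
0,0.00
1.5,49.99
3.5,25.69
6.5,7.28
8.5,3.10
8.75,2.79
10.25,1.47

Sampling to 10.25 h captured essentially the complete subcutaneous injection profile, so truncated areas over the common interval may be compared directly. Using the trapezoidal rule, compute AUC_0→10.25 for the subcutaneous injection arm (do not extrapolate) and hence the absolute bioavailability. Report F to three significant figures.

Trapezoidal AUC_0→10.25 (subcutaneous injection):
  [0→1.5]: (0.00+49.99)/2 × 1.5 = 37.4925
  [1.5→3.5]: (49.99+25.69)/2 × 2 = 75.68
  [3.5→6.5]: (25.69+7.28)/2 × 3 = 49.455
  [6.5→8.5]: (7.28+3.10)/2 × 2 = 10.38
  [8.5→8.75]: (3.10+2.79)/2 × 0.25 = 0.73625
  [8.75→10.25]: (2.79+1.47)/2 × 1.5 = 3.195
  Sum = 176.93875 mg/L·h
F = (AUC_ev/D_ev)/(AUC_iv/D_iv) = (176.93875/125)/(99.4/50) = 1.41551/1.988 = 0.7120

F = 0.712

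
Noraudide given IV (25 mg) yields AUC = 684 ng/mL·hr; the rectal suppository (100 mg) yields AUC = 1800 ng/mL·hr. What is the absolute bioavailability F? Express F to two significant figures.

F = (AUC_ev / D_ev) / (AUC_iv / D_iv)
  = (1800/100) / (684/25)
  = 18 / 27.36 = 0.6579

F = 0.66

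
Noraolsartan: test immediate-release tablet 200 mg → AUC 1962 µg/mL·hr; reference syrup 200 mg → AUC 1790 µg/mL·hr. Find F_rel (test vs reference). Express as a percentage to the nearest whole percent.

F_rel = 110%

F_rel = (AUC_test/D_test) / (AUC_ref/D_ref)
      = (1962/200) / (1790/200)
      = 9.81 / 8.95 = 1.0961 = 109.61%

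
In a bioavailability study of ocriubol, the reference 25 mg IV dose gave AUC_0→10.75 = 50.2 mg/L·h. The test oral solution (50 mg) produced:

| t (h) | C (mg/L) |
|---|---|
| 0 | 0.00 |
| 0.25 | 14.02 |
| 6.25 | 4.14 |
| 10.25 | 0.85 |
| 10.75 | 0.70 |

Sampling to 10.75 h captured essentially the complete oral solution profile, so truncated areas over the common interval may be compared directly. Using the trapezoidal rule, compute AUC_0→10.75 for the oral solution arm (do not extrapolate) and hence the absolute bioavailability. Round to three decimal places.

F = 0.663

Trapezoidal AUC_0→10.75 (oral solution):
  [0→0.25]: (0.00+14.02)/2 × 0.25 = 1.7525
  [0.25→6.25]: (14.02+4.14)/2 × 6 = 54.48
  [6.25→10.25]: (4.14+0.85)/2 × 4 = 9.98
  [10.25→10.75]: (0.85+0.70)/2 × 0.5 = 0.3875
  Sum = 66.6 mg/L·h
F = (AUC_ev/D_ev)/(AUC_iv/D_iv) = (66.6/50)/(50.2/25) = 1.332/2.008 = 0.6633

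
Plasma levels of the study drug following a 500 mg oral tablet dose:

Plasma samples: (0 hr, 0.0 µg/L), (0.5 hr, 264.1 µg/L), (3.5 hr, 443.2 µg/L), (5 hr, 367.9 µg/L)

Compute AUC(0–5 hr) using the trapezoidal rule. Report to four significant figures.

AUC = 1735 µg/L·hr

Trapezoidal AUC_0→5:
  [0→0.5]: (0.0+264.1)/2 × 0.5 = 66.025
  [0.5→3.5]: (264.1+443.2)/2 × 3 = 1060.95
  [3.5→5]: (443.2+367.9)/2 × 1.5 = 608.325
  Sum = 1735.3 µg/L·hr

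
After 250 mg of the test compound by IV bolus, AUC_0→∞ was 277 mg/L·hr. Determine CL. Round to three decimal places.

CL = 0.903 L/hr

CL = Dose_iv / AUC_0→∞
   = 250 / 277 = 0.902527 L/hr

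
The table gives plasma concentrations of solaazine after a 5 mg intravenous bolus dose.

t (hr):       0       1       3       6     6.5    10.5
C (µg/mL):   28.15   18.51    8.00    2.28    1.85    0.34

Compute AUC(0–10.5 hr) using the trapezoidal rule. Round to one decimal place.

Trapezoidal AUC_0→10.5:
  [0→1]: (28.15+18.51)/2 × 1 = 23.33
  [1→3]: (18.51+8.00)/2 × 2 = 26.51
  [3→6]: (8.00+2.28)/2 × 3 = 15.42
  [6→6.5]: (2.28+1.85)/2 × 0.5 = 1.0325
  [6.5→10.5]: (1.85+0.34)/2 × 4 = 4.38
  Sum = 70.6725 µg/mL·hr

AUC = 70.7 µg/mL·hr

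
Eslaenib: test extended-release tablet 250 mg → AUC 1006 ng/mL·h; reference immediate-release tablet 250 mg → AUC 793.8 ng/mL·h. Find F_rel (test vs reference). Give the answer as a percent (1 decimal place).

F_rel = 126.7%

F_rel = (AUC_test/D_test) / (AUC_ref/D_ref)
      = (1006/250) / (793.8/250)
      = 4.024 / 3.1752 = 1.2673 = 126.73%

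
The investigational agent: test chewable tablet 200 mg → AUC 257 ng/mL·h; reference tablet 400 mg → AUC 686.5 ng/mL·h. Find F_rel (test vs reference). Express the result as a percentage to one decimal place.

F_rel = 74.9%

F_rel = (AUC_test/D_test) / (AUC_ref/D_ref)
      = (257/200) / (686.5/400)
      = 1.285 / 1.71625 = 0.7487 = 74.87%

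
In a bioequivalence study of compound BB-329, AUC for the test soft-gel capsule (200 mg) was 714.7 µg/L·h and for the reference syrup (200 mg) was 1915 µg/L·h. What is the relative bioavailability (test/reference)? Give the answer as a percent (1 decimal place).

F_rel = 37.3%

F_rel = (AUC_test/D_test) / (AUC_ref/D_ref)
      = (714.7/200) / (1915/200)
      = 3.5735 / 9.575 = 0.3732 = 37.32%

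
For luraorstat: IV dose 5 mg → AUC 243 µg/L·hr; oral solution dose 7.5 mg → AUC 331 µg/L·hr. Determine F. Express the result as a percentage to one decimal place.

F = 90.8%

F = (AUC_ev / D_ev) / (AUC_iv / D_iv)
  = (331/7.5) / (243/5)
  = 44.1333 / 48.6 = 0.9081
  = 90.81%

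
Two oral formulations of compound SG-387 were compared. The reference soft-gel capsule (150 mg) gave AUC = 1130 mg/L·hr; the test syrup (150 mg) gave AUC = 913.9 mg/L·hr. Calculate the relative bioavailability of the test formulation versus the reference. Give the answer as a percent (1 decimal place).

F_rel = (AUC_test/D_test) / (AUC_ref/D_ref)
      = (913.9/150) / (1130/150)
      = 6.09267 / 7.53333 = 0.8088 = 80.88%

F_rel = 80.9%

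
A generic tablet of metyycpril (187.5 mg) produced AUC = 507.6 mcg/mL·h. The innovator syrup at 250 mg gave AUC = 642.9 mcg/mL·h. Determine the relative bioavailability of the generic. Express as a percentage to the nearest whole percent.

F_rel = (AUC_test/D_test) / (AUC_ref/D_ref)
      = (507.6/187.5) / (642.9/250)
      = 2.7072 / 2.5716 = 1.0527 = 105.27%

F_rel = 105%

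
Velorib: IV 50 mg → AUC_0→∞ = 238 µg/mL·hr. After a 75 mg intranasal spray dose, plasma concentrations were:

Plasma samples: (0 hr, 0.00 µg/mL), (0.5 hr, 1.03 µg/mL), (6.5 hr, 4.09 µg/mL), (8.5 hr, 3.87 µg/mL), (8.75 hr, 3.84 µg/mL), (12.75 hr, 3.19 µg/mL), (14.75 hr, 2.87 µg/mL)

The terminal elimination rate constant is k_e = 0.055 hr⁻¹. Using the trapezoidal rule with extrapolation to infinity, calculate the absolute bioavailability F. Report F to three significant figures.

F = 0.271

Trapezoidal AUC_0→14.75 (intranasal spray):
  [0→0.5]: (0.00+1.03)/2 × 0.5 = 0.2575
  [0.5→6.5]: (1.03+4.09)/2 × 6 = 15.36
  [6.5→8.5]: (4.09+3.87)/2 × 2 = 7.96
  [8.5→8.75]: (3.87+3.84)/2 × 0.25 = 0.96375
  [8.75→12.75]: (3.84+3.19)/2 × 4 = 14.06
  [12.75→14.75]: (3.19+2.87)/2 × 2 = 6.06
  Sum = 44.66125 µg/mL·hr
Tail: C_last/k_e = 2.87/0.055 = 52.182
AUC_0→∞ (intranasal spray) = 44.66125 + 52.182 = 96.84325 µg/mL·hr
F = (AUC_ev/D_ev)/(AUC_iv/D_iv) = (96.84325/75)/(238/50) = 1.29124/4.76 = 0.2713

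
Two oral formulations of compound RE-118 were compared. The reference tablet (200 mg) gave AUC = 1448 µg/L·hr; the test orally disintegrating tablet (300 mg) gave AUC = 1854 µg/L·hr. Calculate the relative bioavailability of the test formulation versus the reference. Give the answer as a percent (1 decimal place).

F_rel = 85.4%

F_rel = (AUC_test/D_test) / (AUC_ref/D_ref)
      = (1854/300) / (1448/200)
      = 6.18 / 7.24 = 0.8536 = 85.36%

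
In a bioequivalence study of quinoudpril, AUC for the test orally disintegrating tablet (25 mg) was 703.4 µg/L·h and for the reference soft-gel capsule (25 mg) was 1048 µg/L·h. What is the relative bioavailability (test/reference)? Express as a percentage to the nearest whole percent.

F_rel = (AUC_test/D_test) / (AUC_ref/D_ref)
      = (703.4/25) / (1048/25)
      = 28.136 / 41.92 = 0.6712 = 67.12%

F_rel = 67%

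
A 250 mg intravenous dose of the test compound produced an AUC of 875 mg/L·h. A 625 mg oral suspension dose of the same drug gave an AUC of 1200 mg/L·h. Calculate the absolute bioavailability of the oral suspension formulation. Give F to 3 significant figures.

F = (AUC_ev / D_ev) / (AUC_iv / D_iv)
  = (1200/625) / (875/250)
  = 1.92 / 3.5 = 0.5486

F = 0.549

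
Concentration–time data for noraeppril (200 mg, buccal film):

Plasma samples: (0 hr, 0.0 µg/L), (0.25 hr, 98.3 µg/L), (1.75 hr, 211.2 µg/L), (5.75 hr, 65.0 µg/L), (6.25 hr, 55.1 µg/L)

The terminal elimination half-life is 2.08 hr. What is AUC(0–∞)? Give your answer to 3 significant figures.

Trapezoidal AUC_0→6.25:
  [0→0.25]: (0.0+98.3)/2 × 0.25 = 12.2875
  [0.25→1.75]: (98.3+211.2)/2 × 1.5 = 232.125
  [1.75→5.75]: (211.2+65.0)/2 × 4 = 552.4
  [5.75→6.25]: (65.0+55.1)/2 × 0.5 = 30.025
  Sum = 826.8375 µg/L·hr
k_e = ln2 / t½ = 0.693147 / 2.08 = 0.3332 hr^-1
Extrapolated tail: C_last / k_e = 55.1 / 0.3332 = 165.366
AUC_0→∞ = 826.8375 + 165.366 = 992.2035 µg/L·hr

AUC = 992 µg/L·hr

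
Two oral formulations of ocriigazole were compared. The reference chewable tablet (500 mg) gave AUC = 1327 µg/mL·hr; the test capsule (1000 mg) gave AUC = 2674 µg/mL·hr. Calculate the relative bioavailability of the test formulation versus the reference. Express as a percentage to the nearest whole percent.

F_rel = (AUC_test/D_test) / (AUC_ref/D_ref)
      = (2674/1000) / (1327/500)
      = 2.674 / 2.654 = 1.0075 = 100.75%

F_rel = 101%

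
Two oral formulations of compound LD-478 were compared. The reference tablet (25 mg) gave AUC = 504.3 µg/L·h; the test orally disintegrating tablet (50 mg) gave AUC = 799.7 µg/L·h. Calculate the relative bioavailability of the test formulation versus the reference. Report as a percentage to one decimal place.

F_rel = 79.3%

F_rel = (AUC_test/D_test) / (AUC_ref/D_ref)
      = (799.7/50) / (504.3/25)
      = 15.994 / 20.172 = 0.7929 = 79.29%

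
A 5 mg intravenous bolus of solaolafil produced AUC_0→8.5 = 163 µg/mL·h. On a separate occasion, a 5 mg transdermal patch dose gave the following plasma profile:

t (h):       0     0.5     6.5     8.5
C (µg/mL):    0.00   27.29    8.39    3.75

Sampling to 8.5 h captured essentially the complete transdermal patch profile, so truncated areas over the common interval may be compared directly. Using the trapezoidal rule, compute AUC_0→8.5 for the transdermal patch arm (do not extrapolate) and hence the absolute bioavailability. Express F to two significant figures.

Trapezoidal AUC_0→8.5 (transdermal patch):
  [0→0.5]: (0.00+27.29)/2 × 0.5 = 6.8225
  [0.5→6.5]: (27.29+8.39)/2 × 6 = 107.04
  [6.5→8.5]: (8.39+3.75)/2 × 2 = 12.14
  Sum = 126.0025 µg/mL·h
F = (AUC_ev/D_ev)/(AUC_iv/D_iv) = (126.0025/5)/(163/5) = 25.2005/32.6 = 0.7730

F = 0.77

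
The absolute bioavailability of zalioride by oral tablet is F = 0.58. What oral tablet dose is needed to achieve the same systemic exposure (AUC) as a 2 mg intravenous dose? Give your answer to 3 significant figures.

For equal systemic exposure: F × D_ev = D_iv
D_ev = D_iv / F = 2 / 0.58 = 3.44828 mg

D_oral = 3.45 mg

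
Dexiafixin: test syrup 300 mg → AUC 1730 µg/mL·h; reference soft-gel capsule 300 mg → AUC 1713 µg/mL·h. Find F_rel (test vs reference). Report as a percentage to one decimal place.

F_rel = 101.0%

F_rel = (AUC_test/D_test) / (AUC_ref/D_ref)
      = (1730/300) / (1713/300)
      = 5.76667 / 5.71 = 1.0099 = 100.99%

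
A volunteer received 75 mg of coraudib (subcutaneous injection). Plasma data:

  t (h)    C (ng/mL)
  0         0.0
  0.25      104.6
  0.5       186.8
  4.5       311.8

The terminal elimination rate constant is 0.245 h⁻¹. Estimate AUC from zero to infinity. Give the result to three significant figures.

Trapezoidal AUC_0→4.5:
  [0→0.25]: (0.0+104.6)/2 × 0.25 = 13.075
  [0.25→0.5]: (104.6+186.8)/2 × 0.25 = 36.425
  [0.5→4.5]: (186.8+311.8)/2 × 4 = 997.2
  Sum = 1046.7 ng/mL·h
Extrapolated tail: C_last / k_e = 311.8 / 0.245 = 1272.653
AUC_0→∞ = 1046.7 + 1272.653 = 2319.353 ng/mL·h

AUC = 2320 ng/mL·h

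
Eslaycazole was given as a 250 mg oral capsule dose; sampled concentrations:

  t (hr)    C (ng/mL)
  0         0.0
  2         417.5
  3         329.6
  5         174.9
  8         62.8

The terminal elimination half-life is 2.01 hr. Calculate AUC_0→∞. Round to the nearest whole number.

Trapezoidal AUC_0→8:
  [0→2]: (0.0+417.5)/2 × 2 = 417.5
  [2→3]: (417.5+329.6)/2 × 1 = 373.55
  [3→5]: (329.6+174.9)/2 × 2 = 504.5
  [5→8]: (174.9+62.8)/2 × 3 = 356.55
  Sum = 1652.1 ng/mL·hr
k_e = ln2 / t½ = 0.693147 / 2.01 = 0.3448 hr^-1
Extrapolated tail: C_last / k_e = 62.8 / 0.3448 = 182.135
AUC_0→∞ = 1652.1 + 182.135 = 1834.235 ng/mL·hr

AUC = 1834 ng/mL·hr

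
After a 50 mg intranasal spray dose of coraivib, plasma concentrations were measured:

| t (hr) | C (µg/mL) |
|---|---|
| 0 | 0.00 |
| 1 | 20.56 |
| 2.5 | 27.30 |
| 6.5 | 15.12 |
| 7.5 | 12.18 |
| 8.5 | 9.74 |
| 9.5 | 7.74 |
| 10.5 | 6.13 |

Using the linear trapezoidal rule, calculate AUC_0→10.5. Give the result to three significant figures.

AUC = 171 µg/mL·hr

Trapezoidal AUC_0→10.5:
  [0→1]: (0.00+20.56)/2 × 1 = 10.28
  [1→2.5]: (20.56+27.30)/2 × 1.5 = 35.895
  [2.5→6.5]: (27.30+15.12)/2 × 4 = 84.84
  [6.5→7.5]: (15.12+12.18)/2 × 1 = 13.65
  [7.5→8.5]: (12.18+9.74)/2 × 1 = 10.96
  [8.5→9.5]: (9.74+7.74)/2 × 1 = 8.74
  [9.5→10.5]: (7.74+6.13)/2 × 1 = 6.935
  Sum = 171.3 µg/mL·hr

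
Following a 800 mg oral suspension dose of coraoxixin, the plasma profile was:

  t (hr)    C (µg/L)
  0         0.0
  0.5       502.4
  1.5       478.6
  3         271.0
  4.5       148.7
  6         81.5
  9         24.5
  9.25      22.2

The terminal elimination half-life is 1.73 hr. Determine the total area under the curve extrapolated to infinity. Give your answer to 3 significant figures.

Trapezoidal AUC_0→9.25:
  [0→0.5]: (0.0+502.4)/2 × 0.5 = 125.6
  [0.5→1.5]: (502.4+478.6)/2 × 1 = 490.5
  [1.5→3]: (478.6+271.0)/2 × 1.5 = 562.2
  [3→4.5]: (271.0+148.7)/2 × 1.5 = 314.775
  [4.5→6]: (148.7+81.5)/2 × 1.5 = 172.65
  [6→9]: (81.5+24.5)/2 × 3 = 159.0
  [9→9.25]: (24.5+22.2)/2 × 0.25 = 5.8375
  Sum = 1830.5625 µg/L·hr
k_e = ln2 / t½ = 0.693147 / 1.73 = 0.4007 hr^-1
Extrapolated tail: C_last / k_e = 22.2 / 0.4007 = 55.403
AUC_0→∞ = 1830.5625 + 55.403 = 1885.9655 µg/L·hr

AUC = 1890 µg/L·hr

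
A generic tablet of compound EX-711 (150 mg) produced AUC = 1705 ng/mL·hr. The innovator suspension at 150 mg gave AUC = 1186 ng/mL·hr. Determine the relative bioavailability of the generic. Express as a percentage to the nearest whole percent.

F_rel = 144%

F_rel = (AUC_test/D_test) / (AUC_ref/D_ref)
      = (1705/150) / (1186/150)
      = 11.3667 / 7.90667 = 1.4376 = 143.76%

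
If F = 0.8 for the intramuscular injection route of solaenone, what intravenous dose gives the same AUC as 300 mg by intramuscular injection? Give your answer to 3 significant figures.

D_iv = 240 mg

Systemic exposure from an extravascular dose = F × D_ev, so the equivalent IV dose is F × D_ev.
D_iv = F × D_ev = 0.8 × 300 = 240 mg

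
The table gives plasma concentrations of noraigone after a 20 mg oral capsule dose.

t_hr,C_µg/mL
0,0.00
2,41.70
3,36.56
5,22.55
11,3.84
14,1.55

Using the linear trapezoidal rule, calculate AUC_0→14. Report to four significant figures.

Trapezoidal AUC_0→14:
  [0→2]: (0.00+41.70)/2 × 2 = 41.7
  [2→3]: (41.70+36.56)/2 × 1 = 39.13
  [3→5]: (36.56+22.55)/2 × 2 = 59.11
  [5→11]: (22.55+3.84)/2 × 6 = 79.17
  [11→14]: (3.84+1.55)/2 × 3 = 8.085
  Sum = 227.195 µg/mL·hr

AUC = 227.2 µg/mL·hr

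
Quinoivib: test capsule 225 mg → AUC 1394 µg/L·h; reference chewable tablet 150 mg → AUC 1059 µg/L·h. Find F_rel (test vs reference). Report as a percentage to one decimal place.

F_rel = 87.8%

F_rel = (AUC_test/D_test) / (AUC_ref/D_ref)
      = (1394/225) / (1059/150)
      = 6.19556 / 7.06 = 0.8776 = 87.76%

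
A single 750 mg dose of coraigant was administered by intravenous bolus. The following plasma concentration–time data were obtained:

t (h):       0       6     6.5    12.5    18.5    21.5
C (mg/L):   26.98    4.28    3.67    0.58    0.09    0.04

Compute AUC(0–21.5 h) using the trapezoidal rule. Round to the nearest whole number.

AUC = 111 mg/L·h

Trapezoidal AUC_0→21.5:
  [0→6]: (26.98+4.28)/2 × 6 = 93.78
  [6→6.5]: (4.28+3.67)/2 × 0.5 = 1.9875
  [6.5→12.5]: (3.67+0.58)/2 × 6 = 12.75
  [12.5→18.5]: (0.58+0.09)/2 × 6 = 2.01
  [18.5→21.5]: (0.09+0.04)/2 × 3 = 0.195
  Sum = 110.7225 mg/L·h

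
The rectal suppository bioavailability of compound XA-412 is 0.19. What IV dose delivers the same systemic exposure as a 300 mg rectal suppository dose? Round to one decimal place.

D_iv = 57.0 mg

Systemic exposure from an extravascular dose = F × D_ev, so the equivalent IV dose is F × D_ev.
D_iv = F × D_ev = 0.19 × 300 = 57 mg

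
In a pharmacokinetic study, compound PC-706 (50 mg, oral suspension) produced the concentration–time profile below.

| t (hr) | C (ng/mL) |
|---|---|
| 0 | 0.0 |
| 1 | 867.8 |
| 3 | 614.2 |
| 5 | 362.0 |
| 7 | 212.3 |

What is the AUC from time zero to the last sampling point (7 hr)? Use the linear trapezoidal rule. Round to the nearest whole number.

Trapezoidal AUC_0→7:
  [0→1]: (0.0+867.8)/2 × 1 = 433.9
  [1→3]: (867.8+614.2)/2 × 2 = 1482.0
  [3→5]: (614.2+362.0)/2 × 2 = 976.2
  [5→7]: (362.0+212.3)/2 × 2 = 574.3
  Sum = 3466.4 ng/mL·hr

AUC = 3466 ng/mL·hr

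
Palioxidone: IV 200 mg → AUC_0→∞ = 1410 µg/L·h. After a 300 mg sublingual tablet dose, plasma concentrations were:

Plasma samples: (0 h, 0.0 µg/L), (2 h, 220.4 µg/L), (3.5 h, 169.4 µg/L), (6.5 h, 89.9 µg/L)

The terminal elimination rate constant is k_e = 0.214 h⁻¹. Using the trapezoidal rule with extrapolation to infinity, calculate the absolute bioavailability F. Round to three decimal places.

Trapezoidal AUC_0→6.5 (sublingual tablet):
  [0→2]: (0.0+220.4)/2 × 2 = 220.4
  [2→3.5]: (220.4+169.4)/2 × 1.5 = 292.35
  [3.5→6.5]: (169.4+89.9)/2 × 3 = 388.95
  Sum = 901.7 µg/L·h
Tail: C_last/k_e = 89.9/0.214 = 420.093
AUC_0→∞ (sublingual tablet) = 901.7 + 420.093 = 1321.793 µg/L·h
F = (AUC_ev/D_ev)/(AUC_iv/D_iv) = (1321.793/300)/(1410/200) = 4.40598/7.05 = 0.6250

F = 0.625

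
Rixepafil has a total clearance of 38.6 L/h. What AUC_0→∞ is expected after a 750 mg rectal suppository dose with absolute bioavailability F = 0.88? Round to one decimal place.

AUC = 17.1 mg/L·h

AUC_0→∞ = F × Dose / CL
        = 0.88 × 750 / 38.6 = 17.0984 mg/L·h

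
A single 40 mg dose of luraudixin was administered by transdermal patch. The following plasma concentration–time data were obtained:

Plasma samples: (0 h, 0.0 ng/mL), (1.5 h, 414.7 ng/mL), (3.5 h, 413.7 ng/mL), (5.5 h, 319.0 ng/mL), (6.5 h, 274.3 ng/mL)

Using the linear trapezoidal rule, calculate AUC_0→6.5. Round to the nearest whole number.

Trapezoidal AUC_0→6.5:
  [0→1.5]: (0.0+414.7)/2 × 1.5 = 311.025
  [1.5→3.5]: (414.7+413.7)/2 × 2 = 828.4
  [3.5→5.5]: (413.7+319.0)/2 × 2 = 732.7
  [5.5→6.5]: (319.0+274.3)/2 × 1 = 296.65
  Sum = 2168.775 ng/mL·h

AUC = 2169 ng/mL·h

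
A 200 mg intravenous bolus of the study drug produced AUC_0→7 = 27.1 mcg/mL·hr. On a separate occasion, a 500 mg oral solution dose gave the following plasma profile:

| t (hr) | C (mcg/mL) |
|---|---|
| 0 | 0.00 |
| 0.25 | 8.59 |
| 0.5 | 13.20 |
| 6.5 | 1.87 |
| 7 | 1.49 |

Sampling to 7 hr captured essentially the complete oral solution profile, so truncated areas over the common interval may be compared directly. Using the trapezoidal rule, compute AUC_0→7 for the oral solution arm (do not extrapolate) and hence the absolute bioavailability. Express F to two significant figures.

Trapezoidal AUC_0→7 (oral solution):
  [0→0.25]: (0.00+8.59)/2 × 0.25 = 1.07375
  [0.25→0.5]: (8.59+13.20)/2 × 0.25 = 2.72375
  [0.5→6.5]: (13.20+1.87)/2 × 6 = 45.21
  [6.5→7]: (1.87+1.49)/2 × 0.5 = 0.84
  Sum = 49.8475 mcg/mL·hr
F = (AUC_ev/D_ev)/(AUC_iv/D_iv) = (49.8475/500)/(27.1/200) = 0.099695/0.1355 = 0.7358

F = 0.74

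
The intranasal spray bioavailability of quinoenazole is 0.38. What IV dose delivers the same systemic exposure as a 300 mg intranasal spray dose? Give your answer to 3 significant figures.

D_iv = 114 mg

Systemic exposure from an extravascular dose = F × D_ev, so the equivalent IV dose is F × D_ev.
D_iv = F × D_ev = 0.38 × 300 = 114 mg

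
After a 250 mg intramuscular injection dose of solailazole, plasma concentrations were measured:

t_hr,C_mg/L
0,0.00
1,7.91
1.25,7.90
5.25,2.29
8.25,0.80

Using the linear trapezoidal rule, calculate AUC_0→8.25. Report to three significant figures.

Trapezoidal AUC_0→8.25:
  [0→1]: (0.00+7.91)/2 × 1 = 3.955
  [1→1.25]: (7.91+7.90)/2 × 0.25 = 1.97625
  [1.25→5.25]: (7.90+2.29)/2 × 4 = 20.38
  [5.25→8.25]: (2.29+0.80)/2 × 3 = 4.635
  Sum = 30.94625 mg/L·hr

AUC = 30.9 mg/L·hr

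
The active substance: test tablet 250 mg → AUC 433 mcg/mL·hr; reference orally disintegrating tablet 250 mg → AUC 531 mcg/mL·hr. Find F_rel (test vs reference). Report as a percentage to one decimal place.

F_rel = 81.5%

F_rel = (AUC_test/D_test) / (AUC_ref/D_ref)
      = (433/250) / (531/250)
      = 1.732 / 2.124 = 0.8154 = 81.54%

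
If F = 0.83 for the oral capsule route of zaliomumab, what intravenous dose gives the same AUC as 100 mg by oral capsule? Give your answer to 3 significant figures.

D_iv = 83.0 mg

Systemic exposure from an extravascular dose = F × D_ev, so the equivalent IV dose is F × D_ev.
D_iv = F × D_ev = 0.83 × 100 = 83 mg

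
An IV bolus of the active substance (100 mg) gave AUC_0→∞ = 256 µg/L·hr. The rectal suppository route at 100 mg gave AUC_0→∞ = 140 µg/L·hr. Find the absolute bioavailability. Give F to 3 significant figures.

F = 0.547

F = (AUC_ev / D_ev) / (AUC_iv / D_iv)
  = (140/100) / (256/100)
  = 1.4 / 2.56 = 0.5469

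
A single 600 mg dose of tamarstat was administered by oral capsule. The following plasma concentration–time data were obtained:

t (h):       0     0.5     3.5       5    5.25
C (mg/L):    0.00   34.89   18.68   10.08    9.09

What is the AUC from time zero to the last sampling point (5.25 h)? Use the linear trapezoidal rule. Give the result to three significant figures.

AUC = 113 mg/L·h

Trapezoidal AUC_0→5.25:
  [0→0.5]: (0.00+34.89)/2 × 0.5 = 8.7225
  [0.5→3.5]: (34.89+18.68)/2 × 3 = 80.355
  [3.5→5]: (18.68+10.08)/2 × 1.5 = 21.57
  [5→5.25]: (10.08+9.09)/2 × 0.25 = 2.39625
  Sum = 113.04375 mg/L·h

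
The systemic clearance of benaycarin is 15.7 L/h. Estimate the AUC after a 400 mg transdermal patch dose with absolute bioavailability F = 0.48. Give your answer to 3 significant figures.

AUC = 12.2 mg/L·h

AUC_0→∞ = F × Dose / CL
        = 0.48 × 400 / 15.7 = 12.2293 mg/L·h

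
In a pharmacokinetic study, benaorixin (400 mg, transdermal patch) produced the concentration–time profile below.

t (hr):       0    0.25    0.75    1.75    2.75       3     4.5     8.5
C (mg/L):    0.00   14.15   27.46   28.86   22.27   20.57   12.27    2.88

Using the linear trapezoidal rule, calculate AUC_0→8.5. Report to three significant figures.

Trapezoidal AUC_0→8.5:
  [0→0.25]: (0.00+14.15)/2 × 0.25 = 1.76875
  [0.25→0.75]: (14.15+27.46)/2 × 0.5 = 10.4025
  [0.75→1.75]: (27.46+28.86)/2 × 1 = 28.16
  [1.75→2.75]: (28.86+22.27)/2 × 1 = 25.565
  [2.75→3]: (22.27+20.57)/2 × 0.25 = 5.355
  [3→4.5]: (20.57+12.27)/2 × 1.5 = 24.63
  [4.5→8.5]: (12.27+2.88)/2 × 4 = 30.3
  Sum = 126.18125 mg/L·hr

AUC = 126 mg/L·hr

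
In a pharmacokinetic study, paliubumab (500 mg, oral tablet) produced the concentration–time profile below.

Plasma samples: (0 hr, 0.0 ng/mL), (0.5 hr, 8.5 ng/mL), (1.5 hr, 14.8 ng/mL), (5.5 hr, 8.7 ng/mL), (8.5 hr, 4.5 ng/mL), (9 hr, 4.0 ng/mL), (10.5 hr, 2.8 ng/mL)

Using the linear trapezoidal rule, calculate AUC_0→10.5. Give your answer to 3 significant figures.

Trapezoidal AUC_0→10.5:
  [0→0.5]: (0.0+8.5)/2 × 0.5 = 2.125
  [0.5→1.5]: (8.5+14.8)/2 × 1 = 11.65
  [1.5→5.5]: (14.8+8.7)/2 × 4 = 47.0
  [5.5→8.5]: (8.7+4.5)/2 × 3 = 19.8
  [8.5→9]: (4.5+4.0)/2 × 0.5 = 2.125
  [9→10.5]: (4.0+2.8)/2 × 1.5 = 5.1
  Sum = 87.8 ng/mL·hr

AUC = 87.8 ng/mL·hr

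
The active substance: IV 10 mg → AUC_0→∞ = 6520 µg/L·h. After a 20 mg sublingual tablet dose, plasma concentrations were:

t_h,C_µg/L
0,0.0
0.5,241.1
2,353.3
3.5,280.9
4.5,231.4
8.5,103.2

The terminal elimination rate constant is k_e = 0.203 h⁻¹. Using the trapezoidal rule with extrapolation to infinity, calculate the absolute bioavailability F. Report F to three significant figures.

F = 0.185

Trapezoidal AUC_0→8.5 (sublingual tablet):
  [0→0.5]: (0.0+241.1)/2 × 0.5 = 60.275
  [0.5→2]: (241.1+353.3)/2 × 1.5 = 445.8
  [2→3.5]: (353.3+280.9)/2 × 1.5 = 475.65
  [3.5→4.5]: (280.9+231.4)/2 × 1 = 256.15
  [4.5→8.5]: (231.4+103.2)/2 × 4 = 669.2
  Sum = 1907.075 µg/L·h
Tail: C_last/k_e = 103.2/0.203 = 508.374
AUC_0→∞ (sublingual tablet) = 1907.075 + 508.374 = 2415.449 µg/L·h
F = (AUC_ev/D_ev)/(AUC_iv/D_iv) = (2415.449/20)/(6520/10) = 120.77245/652 = 0.1852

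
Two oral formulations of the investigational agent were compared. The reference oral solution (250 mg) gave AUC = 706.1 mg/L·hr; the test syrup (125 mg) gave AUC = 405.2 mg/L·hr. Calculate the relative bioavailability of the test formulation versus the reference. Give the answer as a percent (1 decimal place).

F_rel = 114.8%

F_rel = (AUC_test/D_test) / (AUC_ref/D_ref)
      = (405.2/125) / (706.1/250)
      = 3.2416 / 2.8244 = 1.1477 = 114.77%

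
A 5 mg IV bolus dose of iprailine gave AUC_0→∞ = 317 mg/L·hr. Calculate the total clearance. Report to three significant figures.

CL = Dose_iv / AUC_0→∞
   = 5 / 317 = 0.0157729 L/hr

CL = 0.0158 L/hr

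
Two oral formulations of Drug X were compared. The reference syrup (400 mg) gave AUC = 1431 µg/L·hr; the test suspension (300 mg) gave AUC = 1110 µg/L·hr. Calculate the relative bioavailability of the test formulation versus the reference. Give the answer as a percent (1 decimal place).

F_rel = 103.4%

F_rel = (AUC_test/D_test) / (AUC_ref/D_ref)
      = (1110/300) / (1431/400)
      = 3.7 / 3.5775 = 1.0342 = 103.42%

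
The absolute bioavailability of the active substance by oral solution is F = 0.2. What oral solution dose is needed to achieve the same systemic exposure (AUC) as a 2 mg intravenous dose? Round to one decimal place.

D_oral = 10.0 mg

For equal systemic exposure: F × D_ev = D_iv
D_ev = D_iv / F = 2 / 0.2 = 10 mg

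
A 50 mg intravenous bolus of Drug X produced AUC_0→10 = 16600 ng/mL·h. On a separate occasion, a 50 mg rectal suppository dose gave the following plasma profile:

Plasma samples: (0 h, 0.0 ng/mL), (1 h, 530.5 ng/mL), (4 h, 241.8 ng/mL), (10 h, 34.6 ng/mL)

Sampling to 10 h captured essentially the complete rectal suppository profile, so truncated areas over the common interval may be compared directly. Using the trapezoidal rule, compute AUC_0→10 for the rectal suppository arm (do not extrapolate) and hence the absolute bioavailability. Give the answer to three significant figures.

F = 0.136

Trapezoidal AUC_0→10 (rectal suppository):
  [0→1]: (0.0+530.5)/2 × 1 = 265.25
  [1→4]: (530.5+241.8)/2 × 3 = 1158.45
  [4→10]: (241.8+34.6)/2 × 6 = 829.2
  Sum = 2252.9 ng/mL·h
F = (AUC_ev/D_ev)/(AUC_iv/D_iv) = (2252.9/50)/(16600/50) = 45.058/332 = 0.1357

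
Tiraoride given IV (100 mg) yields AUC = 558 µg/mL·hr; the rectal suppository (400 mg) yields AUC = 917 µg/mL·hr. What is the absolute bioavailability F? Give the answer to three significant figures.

F = 0.411

F = (AUC_ev / D_ev) / (AUC_iv / D_iv)
  = (917/400) / (558/100)
  = 2.2925 / 5.58 = 0.4108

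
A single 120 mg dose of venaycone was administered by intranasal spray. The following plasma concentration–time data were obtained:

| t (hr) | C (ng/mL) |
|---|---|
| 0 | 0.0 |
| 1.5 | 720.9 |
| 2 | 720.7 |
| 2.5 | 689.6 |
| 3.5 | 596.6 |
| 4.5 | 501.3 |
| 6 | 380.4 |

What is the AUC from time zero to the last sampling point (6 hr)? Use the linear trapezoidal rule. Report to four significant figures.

AUC = 3107 ng/mL·hr

Trapezoidal AUC_0→6:
  [0→1.5]: (0.0+720.9)/2 × 1.5 = 540.675
  [1.5→2]: (720.9+720.7)/2 × 0.5 = 360.4
  [2→2.5]: (720.7+689.6)/2 × 0.5 = 352.575
  [2.5→3.5]: (689.6+596.6)/2 × 1 = 643.1
  [3.5→4.5]: (596.6+501.3)/2 × 1 = 548.95
  [4.5→6]: (501.3+380.4)/2 × 1.5 = 661.275
  Sum = 3106.975 ng/mL·hr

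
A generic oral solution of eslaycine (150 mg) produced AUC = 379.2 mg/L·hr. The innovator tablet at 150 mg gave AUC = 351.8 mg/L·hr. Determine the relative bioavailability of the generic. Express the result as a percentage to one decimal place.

F_rel = 107.8%

F_rel = (AUC_test/D_test) / (AUC_ref/D_ref)
      = (379.2/150) / (351.8/150)
      = 2.528 / 2.34533 = 1.0779 = 107.79%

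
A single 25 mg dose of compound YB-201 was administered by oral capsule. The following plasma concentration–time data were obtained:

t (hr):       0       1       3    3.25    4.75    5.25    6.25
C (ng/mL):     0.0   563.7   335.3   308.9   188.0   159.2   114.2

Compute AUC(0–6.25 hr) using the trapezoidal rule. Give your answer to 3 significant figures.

Trapezoidal AUC_0→6.25:
  [0→1]: (0.0+563.7)/2 × 1 = 281.85
  [1→3]: (563.7+335.3)/2 × 2 = 899.0
  [3→3.25]: (335.3+308.9)/2 × 0.25 = 80.525
  [3.25→4.75]: (308.9+188.0)/2 × 1.5 = 372.675
  [4.75→5.25]: (188.0+159.2)/2 × 0.5 = 86.8
  [5.25→6.25]: (159.2+114.2)/2 × 1 = 136.7
  Sum = 1857.55 ng/mL·hr

AUC = 1860 ng/mL·hr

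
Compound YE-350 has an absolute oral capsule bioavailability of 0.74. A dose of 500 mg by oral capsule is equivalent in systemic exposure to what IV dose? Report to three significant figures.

Systemic exposure from an extravascular dose = F × D_ev, so the equivalent IV dose is F × D_ev.
D_iv = F × D_ev = 0.74 × 500 = 370 mg

D_iv = 370 mg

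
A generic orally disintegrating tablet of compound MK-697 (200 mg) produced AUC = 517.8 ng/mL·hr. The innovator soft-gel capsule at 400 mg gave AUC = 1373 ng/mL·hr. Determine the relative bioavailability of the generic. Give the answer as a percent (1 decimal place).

F_rel = (AUC_test/D_test) / (AUC_ref/D_ref)
      = (517.8/200) / (1373/400)
      = 2.589 / 3.4325 = 0.7543 = 75.43%

F_rel = 75.4%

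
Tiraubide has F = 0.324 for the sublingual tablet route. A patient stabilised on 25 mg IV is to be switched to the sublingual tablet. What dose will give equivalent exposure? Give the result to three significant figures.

For equal systemic exposure: F × D_ev = D_iv
D_ev = D_iv / F = 25 / 0.324 = 77.1605 mg

D_sublingual = 77.2 mg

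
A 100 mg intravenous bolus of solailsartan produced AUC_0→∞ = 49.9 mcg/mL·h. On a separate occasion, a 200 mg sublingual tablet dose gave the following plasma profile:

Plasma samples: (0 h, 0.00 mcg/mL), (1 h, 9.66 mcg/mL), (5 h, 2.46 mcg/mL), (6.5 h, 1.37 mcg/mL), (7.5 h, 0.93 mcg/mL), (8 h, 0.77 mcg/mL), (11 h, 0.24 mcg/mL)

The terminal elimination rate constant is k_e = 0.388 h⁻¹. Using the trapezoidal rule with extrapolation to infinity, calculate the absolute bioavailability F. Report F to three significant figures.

Trapezoidal AUC_0→11 (sublingual tablet):
  [0→1]: (0.00+9.66)/2 × 1 = 4.83
  [1→5]: (9.66+2.46)/2 × 4 = 24.24
  [5→6.5]: (2.46+1.37)/2 × 1.5 = 2.8725
  [6.5→7.5]: (1.37+0.93)/2 × 1 = 1.15
  [7.5→8]: (0.93+0.77)/2 × 0.5 = 0.425
  [8→11]: (0.77+0.24)/2 × 3 = 1.515
  Sum = 35.0325 mcg/mL·h
Tail: C_last/k_e = 0.24/0.388 = 0.619
AUC_0→∞ (sublingual tablet) = 35.0325 + 0.619 = 35.6515 mcg/mL·h
F = (AUC_ev/D_ev)/(AUC_iv/D_iv) = (35.6515/200)/(49.9/100) = 0.1782575/0.499 = 0.3572

F = 0.357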